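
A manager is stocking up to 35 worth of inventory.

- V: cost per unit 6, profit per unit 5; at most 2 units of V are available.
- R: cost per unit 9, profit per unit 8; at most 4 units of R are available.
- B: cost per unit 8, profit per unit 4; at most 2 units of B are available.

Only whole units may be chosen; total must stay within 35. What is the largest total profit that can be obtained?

Take 1×V and 3×R: cost 33 ≤ 35, profit 1·5 + 3·8 = 29.
No other integer combination yields more.

29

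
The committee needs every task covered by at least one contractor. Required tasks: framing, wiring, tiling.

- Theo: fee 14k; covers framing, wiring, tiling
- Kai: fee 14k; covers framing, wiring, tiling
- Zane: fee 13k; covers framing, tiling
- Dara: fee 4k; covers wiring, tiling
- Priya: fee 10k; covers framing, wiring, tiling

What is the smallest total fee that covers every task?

10

The greedy cost-per-new-task heuristic would pick Dara and Priya for 14, but a cheaper cover exists.
Priya alone covers framing, wiring, tiling — every task.
Total fee: 10.
No cover costs less than 10.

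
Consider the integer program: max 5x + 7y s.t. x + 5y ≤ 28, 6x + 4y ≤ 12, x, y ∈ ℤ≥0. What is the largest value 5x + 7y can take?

21

(x,y)=(0,3): 1·0+5·3=15≤28, 6·0+4·3=12≤12, objective 21.
(x,y)=(0,2): 1·0+5·2=10≤28, 6·0+4·2=8≤12, objective 14.
The best lattice point is (0,3), giving 21.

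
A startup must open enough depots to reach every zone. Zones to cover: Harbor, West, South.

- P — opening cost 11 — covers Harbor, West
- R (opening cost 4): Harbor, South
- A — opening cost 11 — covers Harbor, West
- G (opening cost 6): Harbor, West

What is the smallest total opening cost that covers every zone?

This is a weighted set-cover instance.
Choose R and G: together they cover Harbor, West, South — every zone.
Total opening cost: 4 + 6 = 10.
No cover costs less than 10.

10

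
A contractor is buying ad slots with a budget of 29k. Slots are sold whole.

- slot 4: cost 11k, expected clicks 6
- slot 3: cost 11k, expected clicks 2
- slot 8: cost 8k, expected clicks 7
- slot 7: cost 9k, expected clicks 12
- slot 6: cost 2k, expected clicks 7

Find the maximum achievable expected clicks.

This is a 0-1 knapsack instance.
slot 4 + slot 7 + slot 6: cost 11 + 9 + 2 = 22 ≤ 29, expected clicks 6 + 12 + 7 = 25.
slot 4 + slot 8 + slot 7: cost 11 + 8 + 9 = 28 ≤ 29, expected clicks 6 + 7 + 12 = 25.
slot 8 + slot 7 + slot 6: cost 8 + 9 + 2 = 19 ≤ 29, expected clicks 7 + 12 + 7 = 26.
Best is slot 8, slot 7, and slot 6 with total expected clicks 26.

26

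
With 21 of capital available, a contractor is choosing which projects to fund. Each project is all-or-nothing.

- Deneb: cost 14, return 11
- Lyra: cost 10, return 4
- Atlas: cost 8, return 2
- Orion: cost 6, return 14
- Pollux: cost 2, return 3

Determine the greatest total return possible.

This is an integer program with binary decision variables.
Take Deneb and Orion: cost 14 + 6 = 20 ≤ 21, return 11 + 14 = 25.
No other feasible combination does better.

25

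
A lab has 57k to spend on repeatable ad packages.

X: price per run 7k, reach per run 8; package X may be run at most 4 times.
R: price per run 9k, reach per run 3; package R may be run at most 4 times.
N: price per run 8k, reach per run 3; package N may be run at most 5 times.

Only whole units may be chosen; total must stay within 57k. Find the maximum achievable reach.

41

4×X and 3×N: price 52 ≤ 57, reach 4·8 + 3·3 = 41.
4×X, 1×R, and 2×N: price 53 ≤ 57, reach 4·8 + 1·3 + 2·3 = 41.
Best is 41.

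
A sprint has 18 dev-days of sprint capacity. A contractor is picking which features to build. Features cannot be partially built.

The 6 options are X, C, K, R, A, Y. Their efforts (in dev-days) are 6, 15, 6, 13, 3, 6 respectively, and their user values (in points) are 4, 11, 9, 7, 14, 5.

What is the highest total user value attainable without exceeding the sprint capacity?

28

K + A + Y: effort 6 + 3 + 6 = 15 ≤ 18, user value 9 + 14 + 5 = 28.
X + K + A: effort 6 + 6 + 3 = 15 ≤ 18, user value 4 + 9 + 14 = 27.
Best is K, A, and Y with total user value 28.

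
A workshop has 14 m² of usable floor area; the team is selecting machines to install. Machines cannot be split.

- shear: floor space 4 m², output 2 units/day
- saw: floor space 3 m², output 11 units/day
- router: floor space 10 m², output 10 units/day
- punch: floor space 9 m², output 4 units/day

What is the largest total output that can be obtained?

21

Take saw and router: floor space 3 + 10 = 13 ≤ 14, output 11 + 10 = 21.
No other feasible combination does better.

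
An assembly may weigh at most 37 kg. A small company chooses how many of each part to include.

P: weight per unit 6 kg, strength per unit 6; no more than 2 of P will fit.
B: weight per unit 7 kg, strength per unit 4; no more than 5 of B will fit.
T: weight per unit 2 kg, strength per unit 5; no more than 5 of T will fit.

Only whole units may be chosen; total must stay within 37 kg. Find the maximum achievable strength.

45

Take 2×P, 2×B, and 5×T: weight 36 ≤ 37, strength 2·6 + 2·4 + 5·5 = 45.
T has the best ratio (5/2) and is taken to its limit of 5; remaining capacity is filled optimally with the others.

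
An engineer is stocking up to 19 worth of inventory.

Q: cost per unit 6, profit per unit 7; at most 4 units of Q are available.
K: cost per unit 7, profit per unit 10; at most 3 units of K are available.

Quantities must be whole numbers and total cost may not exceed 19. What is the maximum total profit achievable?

24

2×Q and 1×K: cost 19 ≤ 19, profit 2·7 + 1·10 = 24.
3×Q: cost 18 ≤ 19, profit 3·7 = 21.
Best is 24.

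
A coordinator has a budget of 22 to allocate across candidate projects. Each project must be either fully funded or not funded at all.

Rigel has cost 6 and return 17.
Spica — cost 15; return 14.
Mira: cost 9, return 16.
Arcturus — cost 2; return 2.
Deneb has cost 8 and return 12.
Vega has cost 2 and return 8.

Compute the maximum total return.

43

Allowing fractional choices, the relaxed optimum would be about 48.5, but projects are indivisible.
Rigel + Mira + Vega: cost 6 + 9 + 2 = 17 ≤ 22, return 17 + 16 + 8 = 41.
Rigel + Mira + Arcturus + Vega: cost 6 + 9 + 2 + 2 = 19 ≤ 22, return 17 + 16 + 2 + 8 = 43.
Best is Rigel, Mira, Arcturus, and Vega with total return 43.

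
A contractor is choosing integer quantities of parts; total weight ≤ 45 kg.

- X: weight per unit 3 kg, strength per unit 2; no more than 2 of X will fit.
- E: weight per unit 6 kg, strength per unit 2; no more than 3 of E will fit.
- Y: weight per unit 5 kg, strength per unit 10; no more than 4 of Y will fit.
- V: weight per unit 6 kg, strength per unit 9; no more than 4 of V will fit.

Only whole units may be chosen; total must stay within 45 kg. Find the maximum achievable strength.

76

4×Y and 4×V: weight 44 ≤ 45, strength 4·10 + 4·9 = 76.
2×X, 4×Y, and 3×V: weight 44 ≤ 45, strength 2·2 + 4·10 + 3·9 = 71.
Best is 76.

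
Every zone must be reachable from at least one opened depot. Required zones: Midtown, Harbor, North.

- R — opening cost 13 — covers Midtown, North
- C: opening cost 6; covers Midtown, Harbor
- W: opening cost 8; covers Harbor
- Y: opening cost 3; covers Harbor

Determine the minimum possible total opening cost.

16

This is an integer covering problem.
Choose R and Y: together they cover Midtown, Harbor, North — every zone.
Total opening cost: 13 + 3 = 16.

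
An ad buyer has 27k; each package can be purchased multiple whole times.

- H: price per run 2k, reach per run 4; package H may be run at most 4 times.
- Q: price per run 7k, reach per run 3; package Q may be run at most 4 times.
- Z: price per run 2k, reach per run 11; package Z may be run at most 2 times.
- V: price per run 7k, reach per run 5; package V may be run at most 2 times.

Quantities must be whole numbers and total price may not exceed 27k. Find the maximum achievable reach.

48

This is a bounded integer knapsack.
4×H, 1×Q, 2×Z, and 1×V: price 26 ≤ 27, reach 4·4 + 1·3 + 2·11 + 1·5 = 46.
4×H, 2×Z, and 2×V: price 26 ≤ 27, reach 4·4 + 2·11 + 2·5 = 48.
Best is 48.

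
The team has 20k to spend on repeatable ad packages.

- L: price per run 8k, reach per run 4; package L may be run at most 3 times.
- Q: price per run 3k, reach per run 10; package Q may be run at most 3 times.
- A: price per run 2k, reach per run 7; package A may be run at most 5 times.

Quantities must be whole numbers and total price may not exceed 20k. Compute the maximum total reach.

A has the best ratio (7/2); taking only A gives at most 5×7 = 35 (stopped by the supply cap of 5).
Mixing does better — 3×Q and 5×A: price 19 ≤ 20, reach 3·10 + 5·7 = 65.

65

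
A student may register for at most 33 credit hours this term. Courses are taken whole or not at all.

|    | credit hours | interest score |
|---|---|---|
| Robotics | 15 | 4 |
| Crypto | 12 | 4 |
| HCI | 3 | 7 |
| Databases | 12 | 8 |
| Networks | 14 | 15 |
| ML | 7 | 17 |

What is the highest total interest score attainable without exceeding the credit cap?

Allowing fractional choices, the relaxed optimum would be about 45.0, but courses are indivisible.
Databases + Networks + ML: credit hours 12 + 14 + 7 = 33 ≤ 33, interest score 8 + 15 + 17 = 40.
HCI + Networks + ML: credit hours 3 + 14 + 7 = 24 ≤ 33, interest score 7 + 15 + 17 = 39.
Best is Databases, Networks, and ML with total interest score 40.

40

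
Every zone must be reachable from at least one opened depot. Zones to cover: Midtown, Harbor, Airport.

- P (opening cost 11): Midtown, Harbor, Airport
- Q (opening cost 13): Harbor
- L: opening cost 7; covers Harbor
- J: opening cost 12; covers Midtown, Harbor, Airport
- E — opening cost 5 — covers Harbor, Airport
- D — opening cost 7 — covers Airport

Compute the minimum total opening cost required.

11

P alone covers Midtown, Harbor, Airport — every zone.
Total opening cost: 11.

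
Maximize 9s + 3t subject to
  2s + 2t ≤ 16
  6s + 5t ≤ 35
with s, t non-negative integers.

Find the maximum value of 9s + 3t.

(s,t)=(5,1): 2·5+2·1=12≤16, 6·5+5·1=35≤35, objective 48.
(s,t)=(5,0): 2·5+2·0=10≤16, 6·5+5·0=30≤35, objective 45.
(s,t)=(4,2): 2·4+2·2=12≤16, 6·4+5·2=34≤35, objective 42.
No feasible integer point exceeds 48.

48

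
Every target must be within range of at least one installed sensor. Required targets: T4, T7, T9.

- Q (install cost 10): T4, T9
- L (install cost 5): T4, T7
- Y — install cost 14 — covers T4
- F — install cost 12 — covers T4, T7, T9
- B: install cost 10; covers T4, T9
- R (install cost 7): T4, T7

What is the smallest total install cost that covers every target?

The greedy cost-per-new-target heuristic would pick L and Q for 15, but a cheaper cover exists.
F alone covers T4, T7, T9 — every target.
Total install cost: 12.
No cover costs less than 12.

12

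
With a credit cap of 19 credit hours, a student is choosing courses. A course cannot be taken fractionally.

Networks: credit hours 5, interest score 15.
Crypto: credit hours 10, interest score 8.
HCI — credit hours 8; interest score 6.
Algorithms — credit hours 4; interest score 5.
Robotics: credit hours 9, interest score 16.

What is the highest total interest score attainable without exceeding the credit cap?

36

Take Networks, Algorithms, and Robotics: credit hours 5 + 4 + 9 = 18 ≤ 19, interest score 15 + 5 + 16 = 36.
No other feasible combination does better.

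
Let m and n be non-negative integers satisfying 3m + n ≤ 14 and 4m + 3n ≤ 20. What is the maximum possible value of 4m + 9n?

54

The continuous relaxation peaks at (0, 6.67) with value 60.00; rounding to a feasible lattice point costs some objective.
(m,n)=(0,6): 3·0+1·6=6≤14, 4·0+3·6=18≤20, objective 54.
(m,n)=(1,5): 3·1+1·5=8≤14, 4·1+3·5=19≤20, objective 49.
(m,n)=(0,5): 3·0+1·5=5≤14, 4·0+3·5=15≤20, objective 45.
Maximum is 54 at (m,n)=(0,6).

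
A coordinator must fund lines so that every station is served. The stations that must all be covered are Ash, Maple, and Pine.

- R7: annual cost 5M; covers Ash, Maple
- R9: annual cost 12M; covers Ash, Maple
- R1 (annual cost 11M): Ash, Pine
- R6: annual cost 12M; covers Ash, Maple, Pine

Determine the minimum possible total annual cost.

R6 alone covers Ash, Maple, Pine — every station.
Total annual cost: 12.

12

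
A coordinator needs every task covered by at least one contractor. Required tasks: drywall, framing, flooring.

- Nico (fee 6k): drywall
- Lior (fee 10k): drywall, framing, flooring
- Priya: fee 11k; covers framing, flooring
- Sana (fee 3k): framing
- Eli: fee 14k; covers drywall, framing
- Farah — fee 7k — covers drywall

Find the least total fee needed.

The greedy cost-per-new-task heuristic would pick Sana and Lior for 13, but a cheaper cover exists.
Lior alone covers drywall, framing, flooring — every task.
Total fee: 10.
No cover costs less than 10.

10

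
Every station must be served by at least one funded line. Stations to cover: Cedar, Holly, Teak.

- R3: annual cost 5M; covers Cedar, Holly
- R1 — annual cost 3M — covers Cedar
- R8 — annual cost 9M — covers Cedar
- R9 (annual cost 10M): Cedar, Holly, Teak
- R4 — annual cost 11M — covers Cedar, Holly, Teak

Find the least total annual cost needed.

This is a weighted set-cover instance.
The greedy cost-per-new-station heuristic would pick R3 and R9 for 15, but a cheaper cover exists.
R9 alone covers Cedar, Holly, Teak — every station.
Total annual cost: 10.
No cover costs less than 10.

10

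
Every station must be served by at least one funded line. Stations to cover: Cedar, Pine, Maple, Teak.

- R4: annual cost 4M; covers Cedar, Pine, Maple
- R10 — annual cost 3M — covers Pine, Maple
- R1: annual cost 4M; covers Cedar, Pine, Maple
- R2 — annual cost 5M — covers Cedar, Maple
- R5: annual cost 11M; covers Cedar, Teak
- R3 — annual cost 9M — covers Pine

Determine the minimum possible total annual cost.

14

The greedy cost-per-new-station heuristic would pick R4 and R5 for 15, but a cheaper cover exists.
Choose R10 and R5: together they cover Cedar, Pine, Maple, Teak — every station.
Total annual cost: 3 + 11 = 14.
No cover costs less than 14.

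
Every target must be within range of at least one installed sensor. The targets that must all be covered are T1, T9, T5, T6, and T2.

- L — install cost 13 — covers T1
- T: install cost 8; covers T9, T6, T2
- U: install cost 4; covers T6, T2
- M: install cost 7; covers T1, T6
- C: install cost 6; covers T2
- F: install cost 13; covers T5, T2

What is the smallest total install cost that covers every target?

This is a weighted set-cover instance.
The greedy cost-per-new-target heuristic would pick U, M, T, and F for 32, but a cheaper cover exists.
Choose T, M, and F: together they cover T1, T9, T5, T6, T2 — every target.
Total install cost: 8 + 7 + 13 = 28.
No cover costs less than 28.

28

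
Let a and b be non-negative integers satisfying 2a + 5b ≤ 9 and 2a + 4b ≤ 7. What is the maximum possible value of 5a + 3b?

(a,b)=(3,0): 2·3+5·0=6≤9, 2·3+4·0=6≤7, objective 15.
(a,b)=(2,0): 2·2+5·0=4≤9, 2·2+4·0=4≤7, objective 10.
The best lattice point is (3,0), giving 15.

15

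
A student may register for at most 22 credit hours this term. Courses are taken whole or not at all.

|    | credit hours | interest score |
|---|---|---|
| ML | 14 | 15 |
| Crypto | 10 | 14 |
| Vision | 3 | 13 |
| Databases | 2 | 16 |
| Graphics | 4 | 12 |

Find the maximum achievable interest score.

Crypto + Vision + Databases: credit hours 10 + 3 + 2 = 15 ≤ 22, interest score 14 + 13 + 16 = 43.
Crypto + Vision + Databases + Graphics: credit hours 10 + 3 + 2 + 4 = 19 ≤ 22, interest score 14 + 13 + 16 + 12 = 55.
ML + Vision + Databases: credit hours 14 + 3 + 2 = 19 ≤ 22, interest score 15 + 13 + 16 = 44.
Best is Crypto, Vision, Databases, and Graphics with total interest score 55.

55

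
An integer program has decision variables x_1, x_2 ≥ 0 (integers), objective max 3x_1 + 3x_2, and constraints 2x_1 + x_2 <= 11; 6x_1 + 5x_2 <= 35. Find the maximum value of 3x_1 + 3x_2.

21

(x_1,x_2)=(0,7): 2·0+1·7=7≤11, 6·0+5·7=35≤35, objective 21.
(x_1,x_2)=(0,6): 2·0+1·6=6≤11, 6·0+5·6=30≤35, objective 18.
No feasible integer point exceeds 21.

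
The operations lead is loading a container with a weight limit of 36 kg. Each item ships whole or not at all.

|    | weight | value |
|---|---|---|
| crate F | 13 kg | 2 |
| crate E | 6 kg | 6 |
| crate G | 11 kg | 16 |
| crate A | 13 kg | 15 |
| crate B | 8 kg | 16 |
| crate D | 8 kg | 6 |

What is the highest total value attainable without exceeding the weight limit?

Allowing fractional choices, the relaxed optimum would be about 51.0, but items are indivisible.
crate E + crate G + crate B + crate D: weight 6 + 11 + 8 + 8 = 33 ≤ 36, value 6 + 16 + 16 + 6 = 44.
crate G + crate A + crate B: weight 11 + 13 + 8 = 32 ≤ 36, value 16 + 15 + 16 = 47.
crate E + crate A + crate B + crate D: weight 6 + 13 + 8 + 8 = 35 ≤ 36, value 6 + 15 + 16 + 6 = 43.
Best is crate G, crate A, and crate B with total value 47.

47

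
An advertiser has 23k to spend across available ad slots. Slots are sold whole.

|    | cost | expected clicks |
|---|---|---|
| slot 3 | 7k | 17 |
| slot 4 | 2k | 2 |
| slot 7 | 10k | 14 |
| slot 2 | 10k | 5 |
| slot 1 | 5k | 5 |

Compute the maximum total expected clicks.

36

slot 3 + slot 4 + slot 7: cost 7 + 2 + 10 = 19 ≤ 23, expected clicks 17 + 2 + 14 = 33.
slot 3 + slot 7 + slot 1: cost 7 + 10 + 5 = 22 ≤ 23, expected clicks 17 + 14 + 5 = 36.
slot 3 + slot 7: cost 7 + 10 = 17 ≤ 23, expected clicks 17 + 14 = 31.
Best is slot 3, slot 7, and slot 1 with total expected clicks 36.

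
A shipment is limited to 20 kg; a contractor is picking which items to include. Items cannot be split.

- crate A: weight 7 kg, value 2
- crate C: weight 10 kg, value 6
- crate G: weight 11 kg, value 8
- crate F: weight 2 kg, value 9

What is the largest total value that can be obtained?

19

Allowing fractional choices, the relaxed optimum would be about 21.2, but items are indivisible.
crate A + crate G + crate F: weight 7 + 11 + 2 = 20 ≤ 20, value 2 + 8 + 9 = 19.
crate G + crate F: weight 11 + 2 = 13 ≤ 20, value 8 + 9 = 17.
Best is crate A, crate G, and crate F with total value 19.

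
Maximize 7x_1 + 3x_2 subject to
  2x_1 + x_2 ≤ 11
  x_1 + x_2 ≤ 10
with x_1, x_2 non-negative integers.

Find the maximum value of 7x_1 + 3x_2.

The continuous relaxation peaks at (5.5, 0) with value 38.50; rounding to a feasible lattice point costs some objective.
(x_1,x_2)=(5,1): 2·5+1·1=11≤11, 1·5+1·1=6≤10, objective 38.
(x_1,x_2)=(5,0): 2·5+1·0=10≤11, 1·5+1·0=5≤10, objective 35.
(x_1,x_2)=(4,2): 2·4+1·2=10≤11, 1·4+1·2=6≤10, objective 34.
No feasible integer point exceeds 38.

38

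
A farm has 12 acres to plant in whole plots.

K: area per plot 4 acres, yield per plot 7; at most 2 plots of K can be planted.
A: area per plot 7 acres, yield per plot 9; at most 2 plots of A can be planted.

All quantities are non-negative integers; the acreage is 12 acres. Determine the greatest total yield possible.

2×K: area 8 ≤ 12, yield 2·7 = 14.
1×K and 1×A: area 11 ≤ 12, yield 1·7 + 1·9 = 16.
Best is 16.

16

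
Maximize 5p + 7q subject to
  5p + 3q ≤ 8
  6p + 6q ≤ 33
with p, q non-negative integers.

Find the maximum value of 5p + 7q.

Relaxing integrality, the LP optimum is 18.67 at (p,q) = (0, 2.67), which is not an integer point.
(p,q)=(0,2) is feasible, giving 14.
(p,q)=(1,1) is feasible, giving 12.
(p,q)=(0,1) is feasible, giving 7.
No feasible integer point exceeds 14.

14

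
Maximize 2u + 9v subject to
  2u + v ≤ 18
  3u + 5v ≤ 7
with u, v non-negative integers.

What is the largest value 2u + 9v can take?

9

(u,v)=(0,1) is feasible, giving 9.
(u,v)=(1,0) is feasible, giving 2.
(u,v)=(0,0) is feasible, giving 0.
The best lattice point is (0,1), giving 9.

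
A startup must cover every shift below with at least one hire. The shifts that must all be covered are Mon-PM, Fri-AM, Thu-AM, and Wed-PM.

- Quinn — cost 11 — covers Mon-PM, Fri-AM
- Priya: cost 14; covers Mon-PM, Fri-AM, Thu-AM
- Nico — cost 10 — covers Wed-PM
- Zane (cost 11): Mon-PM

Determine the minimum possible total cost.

24

Choose Priya and Nico: together they cover Mon-PM, Fri-AM, Thu-AM, Wed-PM — every shift.
Total cost: 14 + 10 = 24.
No cover costs less than 24.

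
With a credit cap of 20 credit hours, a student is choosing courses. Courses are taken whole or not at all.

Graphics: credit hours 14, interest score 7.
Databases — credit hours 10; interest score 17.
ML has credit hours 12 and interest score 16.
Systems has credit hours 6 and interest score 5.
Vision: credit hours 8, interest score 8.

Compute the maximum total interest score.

Take Databases and Vision: credit hours 10 + 8 = 18 ≤ 20, interest score 17 + 8 = 25.
No other feasible combination does better.

25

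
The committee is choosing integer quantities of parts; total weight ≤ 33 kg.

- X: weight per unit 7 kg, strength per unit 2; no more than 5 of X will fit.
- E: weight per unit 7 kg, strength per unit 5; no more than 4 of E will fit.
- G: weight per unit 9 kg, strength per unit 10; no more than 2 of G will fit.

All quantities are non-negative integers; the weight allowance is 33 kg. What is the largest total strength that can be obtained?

1×X, 1×E, and 2×G: weight 32 ≤ 33, strength 1·2 + 1·5 + 2·10 = 27.
2×E and 2×G: weight 32 ≤ 33, strength 2·5 + 2·10 = 30.
Best is 30.

30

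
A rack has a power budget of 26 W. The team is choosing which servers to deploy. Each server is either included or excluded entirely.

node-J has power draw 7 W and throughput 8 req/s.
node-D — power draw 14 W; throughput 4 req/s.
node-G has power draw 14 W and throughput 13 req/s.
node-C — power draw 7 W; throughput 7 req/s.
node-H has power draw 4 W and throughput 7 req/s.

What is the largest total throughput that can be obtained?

28

Allowing fractional choices, the relaxed optimum would be about 29.4, but servers are indivisible.
node-G + node-C + node-H: power draw 14 + 7 + 4 = 25 ≤ 26, throughput 13 + 7 + 7 = 27.
node-J + node-G + node-H: power draw 7 + 14 + 4 = 25 ≤ 26, throughput 8 + 13 + 7 = 28.
Best is node-J, node-G, and node-H with total throughput 28.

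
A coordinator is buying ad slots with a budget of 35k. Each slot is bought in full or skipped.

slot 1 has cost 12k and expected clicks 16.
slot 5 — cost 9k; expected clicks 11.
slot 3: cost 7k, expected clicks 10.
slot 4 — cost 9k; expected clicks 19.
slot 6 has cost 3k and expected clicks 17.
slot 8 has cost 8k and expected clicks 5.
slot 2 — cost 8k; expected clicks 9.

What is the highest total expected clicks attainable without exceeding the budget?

63

slot 1 + slot 5 + slot 4 + slot 6: cost 12 + 9 + 9 + 3 = 33 ≤ 35, expected clicks 16 + 11 + 19 + 17 = 63.
slot 1 + slot 3 + slot 4 + slot 6: cost 12 + 7 + 9 + 3 = 31 ≤ 35, expected clicks 16 + 10 + 19 + 17 = 62.
Best is slot 1, slot 5, slot 4, and slot 6 with total expected clicks 63.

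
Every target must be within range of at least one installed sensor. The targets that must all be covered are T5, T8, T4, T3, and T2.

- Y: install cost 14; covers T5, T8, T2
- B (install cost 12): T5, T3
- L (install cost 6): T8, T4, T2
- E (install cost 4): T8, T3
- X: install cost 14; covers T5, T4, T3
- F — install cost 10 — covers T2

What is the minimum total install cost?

18

The greedy cost-per-new-target heuristic would pick L, E, and B for 22, but a cheaper cover exists.
Choose B and L: together they cover T5, T8, T4, T3, T2 — every target.
Total install cost: 12 + 6 = 18.
No cover costs less than 18.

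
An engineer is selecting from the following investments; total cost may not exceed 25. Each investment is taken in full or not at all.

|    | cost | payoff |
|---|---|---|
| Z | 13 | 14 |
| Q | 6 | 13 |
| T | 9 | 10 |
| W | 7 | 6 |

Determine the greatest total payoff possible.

29

This is a 0-1 knapsack instance.
Take Q, T, and W: cost 6 + 9 + 7 = 22 ≤ 25, payoff 13 + 10 + 6 = 29.
No other feasible combination does better.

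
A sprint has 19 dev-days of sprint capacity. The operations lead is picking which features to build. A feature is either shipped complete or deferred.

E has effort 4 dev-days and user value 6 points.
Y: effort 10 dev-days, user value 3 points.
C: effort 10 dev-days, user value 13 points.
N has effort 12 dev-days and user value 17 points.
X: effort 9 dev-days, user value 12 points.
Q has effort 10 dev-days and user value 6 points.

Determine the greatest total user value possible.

25

Allowing fractional choices, the relaxed optimum would be about 27.0, but features are indivisible.
C + X: effort 10 + 9 = 19 ≤ 19, user value 13 + 12 = 25.
E + N: effort 4 + 12 = 16 ≤ 19, user value 6 + 17 = 23.
E + C: effort 4 + 10 = 14 ≤ 19, user value 6 + 13 = 19.
Best is C and X with total user value 25.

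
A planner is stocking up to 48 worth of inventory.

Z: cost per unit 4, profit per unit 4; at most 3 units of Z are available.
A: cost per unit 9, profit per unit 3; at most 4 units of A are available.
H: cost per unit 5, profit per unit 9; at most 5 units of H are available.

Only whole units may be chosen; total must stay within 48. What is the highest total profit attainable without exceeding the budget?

H has the best ratio (9/5); taking only H gives at most 5×9 = 45 (stopped by the supply cap of 5).
Mixing does better — 3×Z, 1×A, and 5×H: cost 46 ≤ 48, profit 3·4 + 1·3 + 5·9 = 60.

60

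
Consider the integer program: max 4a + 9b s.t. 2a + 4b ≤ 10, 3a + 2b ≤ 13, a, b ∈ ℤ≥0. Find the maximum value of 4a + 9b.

(a,b)=(1,2) is feasible, giving 22.
(a,b)=(0,2) is feasible, giving 18.
(a,b)=(2,1) is feasible, giving 17.
The best lattice point is (1,2), giving 22.

22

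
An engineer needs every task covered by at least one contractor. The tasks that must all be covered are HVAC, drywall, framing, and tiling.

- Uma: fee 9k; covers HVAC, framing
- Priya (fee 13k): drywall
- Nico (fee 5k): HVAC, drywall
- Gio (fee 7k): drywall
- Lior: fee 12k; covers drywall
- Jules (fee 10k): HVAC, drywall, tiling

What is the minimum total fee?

19

The greedy cost-per-new-task heuristic would pick Nico, Uma, and Jules for 24, but a cheaper cover exists.
Choose Uma and Jules: together they cover HVAC, drywall, framing, tiling — every task.
Total fee: 9 + 10 = 19.
No cover costs less than 19.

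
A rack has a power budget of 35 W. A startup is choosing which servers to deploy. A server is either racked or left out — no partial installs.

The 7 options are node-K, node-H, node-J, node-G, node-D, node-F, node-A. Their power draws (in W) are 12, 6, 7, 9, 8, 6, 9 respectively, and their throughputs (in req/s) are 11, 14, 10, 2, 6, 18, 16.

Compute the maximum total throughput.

This is a 0-1 knapsack instance.
Allowing fractional choices, the relaxed optimum would be about 64.4, but servers are indivisible.
node-K + node-H + node-F + node-A: power draw 12 + 6 + 6 + 9 = 33 ≤ 35, throughput 11 + 14 + 18 + 16 = 59.
node-K + node-J + node-F + node-A: power draw 12 + 7 + 6 + 9 = 34 ≤ 35, throughput 11 + 10 + 18 + 16 = 55.
node-H + node-J + node-F + node-A: power draw 6 + 7 + 6 + 9 = 28 ≤ 35, throughput 14 + 10 + 18 + 16 = 58.
Best is node-K, node-H, node-F, and node-A with total throughput 59.

59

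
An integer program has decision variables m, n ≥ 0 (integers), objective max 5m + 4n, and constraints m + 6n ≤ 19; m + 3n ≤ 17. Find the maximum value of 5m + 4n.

(m,n)=(17,0): 1·17+6·0=17≤19, 1·17+3·0=17≤17, objective 85.
(m,n)=(16,0): 1·16+6·0=16≤19, 1·16+3·0=16≤17, objective 80.
Maximum is 85 at (m,n)=(17,0).

85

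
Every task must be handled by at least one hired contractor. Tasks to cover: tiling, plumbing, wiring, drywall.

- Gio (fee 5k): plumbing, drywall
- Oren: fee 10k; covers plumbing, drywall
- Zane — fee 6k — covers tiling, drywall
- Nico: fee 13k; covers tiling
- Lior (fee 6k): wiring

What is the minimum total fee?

17

This is an integer covering problem.
Choose Gio, Zane, and Lior: together they cover tiling, plumbing, wiring, drywall — every task.
Total fee: 5 + 6 + 6 = 17.
No cover costs less than 17.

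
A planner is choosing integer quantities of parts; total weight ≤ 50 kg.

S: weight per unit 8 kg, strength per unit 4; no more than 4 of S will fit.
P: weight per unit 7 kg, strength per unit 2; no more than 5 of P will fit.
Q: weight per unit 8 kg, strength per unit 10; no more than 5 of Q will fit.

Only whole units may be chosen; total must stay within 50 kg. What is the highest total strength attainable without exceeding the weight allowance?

54

1×S and 5×Q: weight 48 ≤ 50, strength 1·4 + 5·10 = 54.
1×P and 5×Q: weight 47 ≤ 50, strength 1·2 + 5·10 = 52.
Best is 54.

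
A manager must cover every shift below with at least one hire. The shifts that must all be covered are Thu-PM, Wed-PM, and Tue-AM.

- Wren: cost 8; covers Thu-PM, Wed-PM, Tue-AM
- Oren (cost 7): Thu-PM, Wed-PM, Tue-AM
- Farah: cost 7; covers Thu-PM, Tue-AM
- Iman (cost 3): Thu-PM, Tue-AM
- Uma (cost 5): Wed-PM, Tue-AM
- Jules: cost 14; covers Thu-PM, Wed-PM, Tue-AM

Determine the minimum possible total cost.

The greedy cost-per-new-shift heuristic would pick Iman and Uma for 8, but a cheaper cover exists.
Oren alone covers Thu-PM, Wed-PM, Tue-AM — every shift.
Total cost: 7.
No cover costs less than 7.

7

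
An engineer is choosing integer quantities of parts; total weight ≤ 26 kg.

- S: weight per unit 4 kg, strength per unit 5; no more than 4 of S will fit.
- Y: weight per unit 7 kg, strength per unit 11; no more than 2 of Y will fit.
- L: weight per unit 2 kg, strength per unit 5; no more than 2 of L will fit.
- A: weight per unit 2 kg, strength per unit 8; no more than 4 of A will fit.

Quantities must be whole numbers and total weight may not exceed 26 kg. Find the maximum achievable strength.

64

Take 2×Y, 2×L, and 4×A: weight 26 ≤ 26, strength 2·11 + 2·5 + 4·8 = 64.
A has the best ratio (8/2) and is taken to its limit of 4; remaining capacity is filled optimally with the others.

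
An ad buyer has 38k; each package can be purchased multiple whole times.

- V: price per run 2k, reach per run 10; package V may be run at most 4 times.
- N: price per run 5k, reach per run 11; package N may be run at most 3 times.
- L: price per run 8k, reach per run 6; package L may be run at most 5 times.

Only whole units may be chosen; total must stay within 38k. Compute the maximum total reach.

4×V, 3×N, and 1×L: price 31 ≤ 38, reach 4·10 + 3·11 + 1·6 = 79.
3×V, 3×N, and 2×L: price 37 ≤ 38, reach 3·10 + 3·11 + 2·6 = 75.
Best is 79.

79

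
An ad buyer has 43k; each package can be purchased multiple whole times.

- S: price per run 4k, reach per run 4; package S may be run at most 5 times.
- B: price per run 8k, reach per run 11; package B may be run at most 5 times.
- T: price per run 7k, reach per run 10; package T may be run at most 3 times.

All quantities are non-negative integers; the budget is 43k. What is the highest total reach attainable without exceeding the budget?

T has the best ratio (10/7); taking only T gives at most 3×10 = 30 (stopped by the supply cap of 3).
Mixing does better — 1×S, 4×B, and 1×T: price 43 ≤ 43, reach 1·4 + 4·11 + 1·10 = 58.

58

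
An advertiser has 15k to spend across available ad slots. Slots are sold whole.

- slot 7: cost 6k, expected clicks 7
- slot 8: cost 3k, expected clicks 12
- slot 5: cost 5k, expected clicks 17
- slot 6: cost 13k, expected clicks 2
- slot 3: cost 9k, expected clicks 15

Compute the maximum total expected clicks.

Treat it as a binary knapsack problem.
Allowing fractional choices, the relaxed optimum would be about 40.7, but ad slots are indivisible.
slot 5 + slot 3: cost 5 + 9 = 14 ≤ 15, expected clicks 17 + 15 = 32.
slot 8 + slot 5: cost 3 + 5 = 8 ≤ 15, expected clicks 12 + 17 = 29.
slot 7 + slot 8 + slot 5: cost 6 + 3 + 5 = 14 ≤ 15, expected clicks 7 + 12 + 17 = 36.
Best is slot 7, slot 8, and slot 5 with total expected clicks 36.

36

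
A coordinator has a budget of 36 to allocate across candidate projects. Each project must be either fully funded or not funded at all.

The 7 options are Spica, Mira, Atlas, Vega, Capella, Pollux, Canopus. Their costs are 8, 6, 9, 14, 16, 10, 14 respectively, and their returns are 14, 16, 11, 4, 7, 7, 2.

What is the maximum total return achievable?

Allowing fractional choices, the relaxed optimum would be about 49.3, but projects are indivisible.
Spica + Mira + Pollux: cost 8 + 6 + 10 = 24 ≤ 36, return 14 + 16 + 7 = 37.
Spica + Mira + Atlas: cost 8 + 6 + 9 = 23 ≤ 36, return 14 + 16 + 11 = 41.
Spica + Mira + Atlas + Pollux: cost 8 + 6 + 9 + 10 = 33 ≤ 36, return 14 + 16 + 11 + 7 = 48.
Best is Spica, Mira, Atlas, and Pollux with total return 48.

48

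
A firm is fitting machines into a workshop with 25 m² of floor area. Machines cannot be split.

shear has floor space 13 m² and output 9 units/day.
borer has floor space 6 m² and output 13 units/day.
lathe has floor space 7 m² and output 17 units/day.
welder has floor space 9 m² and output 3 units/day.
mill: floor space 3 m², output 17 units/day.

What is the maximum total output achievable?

borer + lathe + welder + mill: floor space 6 + 7 + 9 + 3 = 25 ≤ 25, output 13 + 17 + 3 + 17 = 50.
borer + lathe + mill: floor space 6 + 7 + 3 = 16 ≤ 25, output 13 + 17 + 17 = 47.
shear + lathe + mill: floor space 13 + 7 + 3 = 23 ≤ 25, output 9 + 17 + 17 = 43.
Best is borer, lathe, welder, and mill with total output 50.

50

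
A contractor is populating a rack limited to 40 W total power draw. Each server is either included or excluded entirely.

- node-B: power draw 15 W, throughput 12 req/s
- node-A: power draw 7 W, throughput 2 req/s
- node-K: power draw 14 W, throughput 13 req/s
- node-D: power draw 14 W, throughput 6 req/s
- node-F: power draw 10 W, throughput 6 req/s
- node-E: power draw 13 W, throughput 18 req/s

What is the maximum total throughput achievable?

This is an integer program with binary decision variables.
node-B + node-F + node-E: power draw 15 + 10 + 13 = 38 ≤ 40, throughput 12 + 6 + 18 = 36.
node-K + node-F + node-E: power draw 14 + 10 + 13 = 37 ≤ 40, throughput 13 + 6 + 18 = 37.
Best is node-K, node-F, and node-E with total throughput 37.

37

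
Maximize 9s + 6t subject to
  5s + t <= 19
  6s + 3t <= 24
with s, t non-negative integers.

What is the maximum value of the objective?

48

(s,t)=(0,8) is feasible, giving 48.
(s,t)=(0,7) is feasible, giving 42.
Maximum is 48 at (s,t)=(0,8).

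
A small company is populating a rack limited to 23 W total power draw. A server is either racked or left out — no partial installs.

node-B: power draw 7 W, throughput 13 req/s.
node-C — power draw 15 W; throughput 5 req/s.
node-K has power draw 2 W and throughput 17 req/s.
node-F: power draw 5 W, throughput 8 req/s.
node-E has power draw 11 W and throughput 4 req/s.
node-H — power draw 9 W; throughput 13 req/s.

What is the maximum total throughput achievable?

Take node-B, node-K, node-F, and node-H: power draw 7 + 2 + 5 + 9 = 23 ≤ 23, throughput 13 + 17 + 8 + 13 = 51.
No other feasible combination does better.

51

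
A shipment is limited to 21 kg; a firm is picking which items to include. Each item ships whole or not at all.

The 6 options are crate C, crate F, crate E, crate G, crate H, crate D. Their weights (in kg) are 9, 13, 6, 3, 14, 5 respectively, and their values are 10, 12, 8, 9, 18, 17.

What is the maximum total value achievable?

38

Allowing fractional choices, the relaxed optimum would be about 43.0, but items are indivisible.
crate H + crate D: weight 14 + 5 = 19 ≤ 21, value 18 + 17 = 35.
crate F + crate G + crate D: weight 13 + 3 + 5 = 21 ≤ 21, value 12 + 9 + 17 = 38.
crate C + crate G + crate D: weight 9 + 3 + 5 = 17 ≤ 21, value 10 + 9 + 17 = 36.
Best is crate F, crate G, and crate D with total value 38.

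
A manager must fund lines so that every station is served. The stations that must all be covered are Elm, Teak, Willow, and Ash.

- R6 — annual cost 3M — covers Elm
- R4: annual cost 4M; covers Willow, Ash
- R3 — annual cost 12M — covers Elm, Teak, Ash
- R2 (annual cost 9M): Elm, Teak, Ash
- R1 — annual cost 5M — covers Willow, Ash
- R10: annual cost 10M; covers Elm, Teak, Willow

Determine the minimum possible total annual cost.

13

Choose R4 and R2: together they cover Elm, Teak, Willow, Ash — every station.
Total annual cost: 4 + 9 = 13.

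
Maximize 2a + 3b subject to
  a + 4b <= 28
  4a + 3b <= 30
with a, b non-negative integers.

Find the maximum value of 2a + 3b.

24

Relaxing integrality, the LP optimum is 24.46 at (a,b) = (2.77, 6.31), which is not an integer point.
(a,b)=(3,6) is feasible, giving 24.
(a,b)=(2,6) is feasible, giving 22.
(a,b)=(3,5) is feasible, giving 21.
(a,b)=(1,6) is feasible, giving 20.
No feasible integer point exceeds 24.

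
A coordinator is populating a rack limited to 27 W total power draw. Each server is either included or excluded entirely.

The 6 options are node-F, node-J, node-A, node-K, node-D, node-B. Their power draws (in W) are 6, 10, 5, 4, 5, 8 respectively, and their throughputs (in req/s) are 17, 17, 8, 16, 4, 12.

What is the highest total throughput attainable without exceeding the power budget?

This is a 0-1 knapsack instance.
Allowing fractional choices, the relaxed optimum would be about 61.0, but servers are indivisible.
node-F + node-J + node-K + node-D: power draw 6 + 10 + 4 + 5 = 25 ≤ 27, throughput 17 + 17 + 16 + 4 = 54.
node-F + node-J + node-A + node-K: power draw 6 + 10 + 5 + 4 = 25 ≤ 27, throughput 17 + 17 + 8 + 16 = 58.
node-F + node-A + node-K + node-B: power draw 6 + 5 + 4 + 8 = 23 ≤ 27, throughput 17 + 8 + 16 + 12 = 53.
Best is node-F, node-J, node-A, and node-K with total throughput 58.

58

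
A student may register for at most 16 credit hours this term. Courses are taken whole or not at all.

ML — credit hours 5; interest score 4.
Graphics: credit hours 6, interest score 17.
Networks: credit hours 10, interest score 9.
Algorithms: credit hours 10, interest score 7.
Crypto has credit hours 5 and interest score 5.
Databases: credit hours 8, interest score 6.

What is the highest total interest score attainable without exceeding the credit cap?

26

Graphics + Networks: credit hours 6 + 10 = 16 ≤ 16, interest score 17 + 9 = 26.
ML + Graphics + Crypto: credit hours 5 + 6 + 5 = 16 ≤ 16, interest score 4 + 17 + 5 = 26.
Graphics + Algorithms: credit hours 6 + 10 = 16 ≤ 16, interest score 17 + 7 = 24.
The maximum interest score is 26; one optimal choice is Graphics and Networks.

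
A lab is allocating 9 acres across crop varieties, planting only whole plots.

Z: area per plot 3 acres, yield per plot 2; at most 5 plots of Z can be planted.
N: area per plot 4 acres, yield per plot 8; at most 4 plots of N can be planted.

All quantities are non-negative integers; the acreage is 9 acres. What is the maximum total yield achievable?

16

This is a bounded integer knapsack.
Take 2×N: area 8 ≤ 9, yield 2·8 = 16.
No other integer combination yields more.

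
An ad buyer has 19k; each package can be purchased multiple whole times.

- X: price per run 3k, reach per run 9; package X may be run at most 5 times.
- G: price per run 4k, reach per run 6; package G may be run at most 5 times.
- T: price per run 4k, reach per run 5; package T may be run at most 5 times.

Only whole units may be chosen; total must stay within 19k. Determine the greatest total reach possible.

51

This is a bounded integer knapsack.
5×X and 1×T: price 19 ≤ 19, reach 5·9 + 1·5 = 50.
5×X and 1×G: price 19 ≤ 19, reach 5·9 + 1·6 = 51.
Best is 51.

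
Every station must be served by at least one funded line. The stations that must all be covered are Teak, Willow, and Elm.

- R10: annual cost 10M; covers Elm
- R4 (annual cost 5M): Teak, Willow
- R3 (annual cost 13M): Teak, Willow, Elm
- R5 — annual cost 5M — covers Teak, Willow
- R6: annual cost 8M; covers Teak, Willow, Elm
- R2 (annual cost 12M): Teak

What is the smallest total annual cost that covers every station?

8

The greedy cost-per-new-station heuristic would pick R4 and R6 for 13, but a cheaper cover exists.
R6 alone covers Teak, Willow, Elm — every station.
Total annual cost: 8.
No cover costs less than 8.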